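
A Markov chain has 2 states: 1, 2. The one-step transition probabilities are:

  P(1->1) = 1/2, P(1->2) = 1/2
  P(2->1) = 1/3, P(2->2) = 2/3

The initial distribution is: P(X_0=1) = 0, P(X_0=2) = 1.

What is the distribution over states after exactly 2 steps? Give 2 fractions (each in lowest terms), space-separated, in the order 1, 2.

Propagating the distribution step by step (d_{t+1} = d_t * P):
d_0 = (1=0, 2=1)
  d_1[1] = 0*1/2 + 1*1/3 = 1/3
  d_1[2] = 0*1/2 + 1*2/3 = 2/3
d_1 = (1=1/3, 2=2/3)
  d_2[1] = 1/3*1/2 + 2/3*1/3 = 7/18
  d_2[2] = 1/3*1/2 + 2/3*2/3 = 11/18
d_2 = (1=7/18, 2=11/18)

Answer: 7/18 11/18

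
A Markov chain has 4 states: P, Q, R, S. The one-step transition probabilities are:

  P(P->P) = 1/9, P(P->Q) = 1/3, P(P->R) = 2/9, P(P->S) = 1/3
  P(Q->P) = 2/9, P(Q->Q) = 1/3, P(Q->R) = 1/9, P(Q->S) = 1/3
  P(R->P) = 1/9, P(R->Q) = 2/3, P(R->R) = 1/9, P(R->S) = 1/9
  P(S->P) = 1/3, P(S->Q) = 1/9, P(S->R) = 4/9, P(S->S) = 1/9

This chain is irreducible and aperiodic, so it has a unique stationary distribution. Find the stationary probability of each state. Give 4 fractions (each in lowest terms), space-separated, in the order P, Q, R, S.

Answer: 215/1063 374/1063 225/1063 249/1063

Derivation:
The stationary distribution satisfies pi = pi * P, i.e.:
  pi_P = 1/9*pi_P + 2/9*pi_Q + 1/9*pi_R + 1/3*pi_S
  pi_Q = 1/3*pi_P + 1/3*pi_Q + 2/3*pi_R + 1/9*pi_S
  pi_R = 2/9*pi_P + 1/9*pi_Q + 1/9*pi_R + 4/9*pi_S
  pi_S = 1/3*pi_P + 1/3*pi_Q + 1/9*pi_R + 1/9*pi_S
with normalization: pi_P + pi_Q + pi_R + pi_S = 1.

Using the first 3 balance equations plus normalization, the linear system A*pi = b is:
  [-8/9, 2/9, 1/9, 1/3] . pi = 0
  [1/3, -2/3, 2/3, 1/9] . pi = 0
  [2/9, 1/9, -8/9, 4/9] . pi = 0
  [1, 1, 1, 1] . pi = 1

Solving yields:
  pi_P = 215/1063
  pi_Q = 374/1063
  pi_R = 225/1063
  pi_S = 249/1063

Verification (pi * P):
  215/1063*1/9 + 374/1063*2/9 + 225/1063*1/9 + 249/1063*1/3 = 215/1063 = pi_P  (ok)
  215/1063*1/3 + 374/1063*1/3 + 225/1063*2/3 + 249/1063*1/9 = 374/1063 = pi_Q  (ok)
  215/1063*2/9 + 374/1063*1/9 + 225/1063*1/9 + 249/1063*4/9 = 225/1063 = pi_R  (ok)
  215/1063*1/3 + 374/1063*1/3 + 225/1063*1/9 + 249/1063*1/9 = 249/1063 = pi_S  (ok)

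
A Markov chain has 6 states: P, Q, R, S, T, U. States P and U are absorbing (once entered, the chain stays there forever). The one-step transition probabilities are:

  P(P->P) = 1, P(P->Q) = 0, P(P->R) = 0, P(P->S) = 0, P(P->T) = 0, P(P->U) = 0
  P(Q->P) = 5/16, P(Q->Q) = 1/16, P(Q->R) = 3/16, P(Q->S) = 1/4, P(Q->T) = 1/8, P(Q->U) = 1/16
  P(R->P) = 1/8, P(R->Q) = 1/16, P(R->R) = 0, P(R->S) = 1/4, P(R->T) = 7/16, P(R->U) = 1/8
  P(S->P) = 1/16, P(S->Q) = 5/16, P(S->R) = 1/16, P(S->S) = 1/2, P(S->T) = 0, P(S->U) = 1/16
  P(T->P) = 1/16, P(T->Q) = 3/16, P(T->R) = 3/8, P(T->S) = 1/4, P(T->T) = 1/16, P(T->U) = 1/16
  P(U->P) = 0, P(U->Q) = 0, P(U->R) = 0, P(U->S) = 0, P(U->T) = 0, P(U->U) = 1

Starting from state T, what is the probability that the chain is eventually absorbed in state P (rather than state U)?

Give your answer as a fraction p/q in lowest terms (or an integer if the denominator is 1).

Let a_i = P(absorbed in P | start in state i).
Boundary conditions: a_P = 1, a_U = 0.
For each transient state i, a_i = sum_j P(i->j) * a_j:
  a_Q = 5/16*a_P + 1/16*a_Q + 3/16*a_R + 1/4*a_S + 1/8*a_T + 1/16*a_U
  a_R = 1/8*a_P + 1/16*a_Q + 0*a_R + 1/4*a_S + 7/16*a_T + 1/8*a_U
  a_S = 1/16*a_P + 5/16*a_Q + 1/16*a_R + 1/2*a_S + 0*a_T + 1/16*a_U
  a_T = 1/16*a_P + 3/16*a_Q + 3/8*a_R + 1/4*a_S + 1/16*a_T + 1/16*a_U

Substituting a_P = 1 and a_U = 0, rearrange to (I - Q) a = r where r[i] = P(i -> P):
  [15/16, -3/16, -1/4, -1/8] . (a_Q, a_R, a_S, a_T) = 5/16
  [-1/16, 1, -1/4, -7/16] . (a_Q, a_R, a_S, a_T) = 1/8
  [-5/16, -1/16, 1/2, 0] . (a_Q, a_R, a_S, a_T) = 1/16
  [-3/16, -3/8, -1/4, 15/16] . (a_Q, a_R, a_S, a_T) = 1/16

Solving yields:
  a_Q = 2551/3606
  a_R = 2167/3606
  a_S = 386/601
  a_T = 745/1202

Starting state is T, so the absorption probability is a_T = 745/1202.

Answer: 745/1202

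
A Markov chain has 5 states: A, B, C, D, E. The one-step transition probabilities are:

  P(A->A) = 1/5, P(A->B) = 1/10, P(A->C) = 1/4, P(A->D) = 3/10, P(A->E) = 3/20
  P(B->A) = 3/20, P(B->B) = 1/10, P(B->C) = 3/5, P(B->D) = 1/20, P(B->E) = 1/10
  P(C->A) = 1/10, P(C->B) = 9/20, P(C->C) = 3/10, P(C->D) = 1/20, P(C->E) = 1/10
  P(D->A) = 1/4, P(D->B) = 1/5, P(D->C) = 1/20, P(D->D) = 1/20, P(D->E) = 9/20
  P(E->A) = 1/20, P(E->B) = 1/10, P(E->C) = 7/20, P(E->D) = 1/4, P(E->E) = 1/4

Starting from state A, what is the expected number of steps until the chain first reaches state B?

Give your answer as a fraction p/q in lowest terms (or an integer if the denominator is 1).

Answer: 84180/17237

Derivation:
Let h_i = expected steps to first reach B from state i.
Boundary: h_B = 0.
First-step equations for the other states:
  h_A = 1 + 1/5*h_A + 1/10*h_B + 1/4*h_C + 3/10*h_D + 3/20*h_E
  h_C = 1 + 1/10*h_A + 9/20*h_B + 3/10*h_C + 1/20*h_D + 1/10*h_E
  h_D = 1 + 1/4*h_A + 1/5*h_B + 1/20*h_C + 1/20*h_D + 9/20*h_E
  h_E = 1 + 1/20*h_A + 1/10*h_B + 7/20*h_C + 1/4*h_D + 1/4*h_E

Substituting h_B = 0 and rearranging gives the linear system (I - Q) h = 1:
  [4/5, -1/4, -3/10, -3/20] . (h_A, h_C, h_D, h_E) = 1
  [-1/10, 7/10, -1/20, -1/10] . (h_A, h_C, h_D, h_E) = 1
  [-1/4, -1/20, 19/20, -9/20] . (h_A, h_C, h_D, h_E) = 1
  [-1/20, -7/20, -1/4, 3/4] . (h_A, h_C, h_D, h_E) = 1

Solving yields:
  h_A = 84180/17237
  h_C = 54040/17237
  h_D = 81500/17237
  h_E = 80980/17237

Starting state is A, so the expected hitting time is h_A = 84180/17237.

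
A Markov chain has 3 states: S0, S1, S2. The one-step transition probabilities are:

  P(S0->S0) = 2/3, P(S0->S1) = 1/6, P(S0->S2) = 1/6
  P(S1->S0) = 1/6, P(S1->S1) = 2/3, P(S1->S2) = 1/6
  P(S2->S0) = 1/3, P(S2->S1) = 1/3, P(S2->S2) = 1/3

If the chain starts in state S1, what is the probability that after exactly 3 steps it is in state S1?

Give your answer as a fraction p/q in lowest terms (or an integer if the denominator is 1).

Answer: 25/54

Derivation:
Computing P^3 by repeated multiplication:
P^1 =
  S0: [2/3, 1/6, 1/6]
  S1: [1/6, 2/3, 1/6]
  S2: [1/3, 1/3, 1/3]
P^2 =
  S0: [19/36, 5/18, 7/36]
  S1: [5/18, 19/36, 7/36]
  S2: [7/18, 7/18, 2/9]
P^3 =
  S0: [25/54, 73/216, 43/216]
  S1: [73/216, 25/54, 43/216]
  S2: [43/108, 43/108, 11/54]

(P^3)[S1 -> S1] = 25/54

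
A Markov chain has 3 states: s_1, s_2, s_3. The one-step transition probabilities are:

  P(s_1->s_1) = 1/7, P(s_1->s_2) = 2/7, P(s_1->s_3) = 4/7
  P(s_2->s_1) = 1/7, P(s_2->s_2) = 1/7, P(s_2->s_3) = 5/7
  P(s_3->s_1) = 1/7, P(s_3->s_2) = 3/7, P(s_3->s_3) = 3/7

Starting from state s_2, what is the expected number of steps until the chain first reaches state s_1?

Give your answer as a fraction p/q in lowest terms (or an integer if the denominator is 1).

Let h_i = expected steps to first reach s_1 from state i.
Boundary: h_s_1 = 0.
First-step equations for the other states:
  h_s_2 = 1 + 1/7*h_s_1 + 1/7*h_s_2 + 5/7*h_s_3
  h_s_3 = 1 + 1/7*h_s_1 + 3/7*h_s_2 + 3/7*h_s_3

Substituting h_s_1 = 0 and rearranging gives the linear system (I - Q) h = 1:
  [6/7, -5/7] . (h_s_2, h_s_3) = 1
  [-3/7, 4/7] . (h_s_2, h_s_3) = 1

Solving yields:
  h_s_2 = 7
  h_s_3 = 7

Starting state is s_2, so the expected hitting time is h_s_2 = 7.

Answer: 7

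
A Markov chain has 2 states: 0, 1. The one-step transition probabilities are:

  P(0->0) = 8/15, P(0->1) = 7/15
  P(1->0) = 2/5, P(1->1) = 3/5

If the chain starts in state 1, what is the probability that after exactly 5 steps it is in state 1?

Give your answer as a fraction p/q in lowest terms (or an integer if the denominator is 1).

Computing P^5 by repeated multiplication:
P^1 =
  0: [8/15, 7/15]
  1: [2/5, 3/5]
P^2 =
  0: [106/225, 119/225]
  1: [34/75, 41/75]
P^3 =
  0: [1562/3375, 1813/3375]
  1: [518/1125, 607/1125]
P^4 =
  0: [23374/50625, 27251/50625]
  1: [7786/16875, 9089/16875]
P^5 =
  0: [350498/759375, 408877/759375]
  1: [116822/253125, 136303/253125]

(P^5)[1 -> 1] = 136303/253125

Answer: 136303/253125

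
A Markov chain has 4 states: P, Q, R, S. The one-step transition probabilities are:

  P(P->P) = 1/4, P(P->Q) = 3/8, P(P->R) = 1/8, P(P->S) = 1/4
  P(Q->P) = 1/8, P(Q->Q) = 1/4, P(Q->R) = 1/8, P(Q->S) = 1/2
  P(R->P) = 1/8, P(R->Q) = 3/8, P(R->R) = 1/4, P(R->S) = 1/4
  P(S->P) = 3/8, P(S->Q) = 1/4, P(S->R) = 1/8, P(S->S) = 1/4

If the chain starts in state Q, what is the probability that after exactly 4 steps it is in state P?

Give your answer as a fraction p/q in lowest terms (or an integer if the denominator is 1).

Computing P^4 by repeated multiplication:
P^1 =
  P: [1/4, 3/8, 1/8, 1/4]
  Q: [1/8, 1/4, 1/8, 1/2]
  R: [1/8, 3/8, 1/4, 1/4]
  S: [3/8, 1/4, 1/8, 1/4]
P^2 =
  P: [7/32, 19/64, 9/64, 11/32]
  Q: [17/64, 9/32, 9/64, 5/16]
  R: [13/64, 19/64, 5/32, 11/32]
  S: [15/64, 5/16, 9/64, 5/16]
P^3 =
  P: [61/256, 151/512, 73/512, 83/256]
  Q: [121/512, 77/256, 73/512, 41/128]
  R: [121/512, 151/512, 37/256, 83/256]
  S: [119/512, 19/64, 73/512, 21/64]
P^4 =
  P: [483/2048, 1219/4096, 585/4096, 663/2048]
  Q: [961/4096, 609/2048, 585/4096, 333/1024]
  R: [965/4096, 1219/4096, 293/2048, 663/2048]
  S: [967/4096, 19/64, 585/4096, 83/256]

(P^4)[Q -> P] = 961/4096

Answer: 961/4096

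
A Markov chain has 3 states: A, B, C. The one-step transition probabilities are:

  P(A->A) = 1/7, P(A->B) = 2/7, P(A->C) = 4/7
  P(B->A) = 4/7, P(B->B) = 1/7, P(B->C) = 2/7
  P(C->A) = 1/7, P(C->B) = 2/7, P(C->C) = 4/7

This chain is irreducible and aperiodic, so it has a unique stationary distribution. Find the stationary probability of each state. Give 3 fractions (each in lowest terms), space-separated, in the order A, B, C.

Answer: 1/4 1/4 1/2

Derivation:
The stationary distribution satisfies pi = pi * P, i.e.:
  pi_A = 1/7*pi_A + 4/7*pi_B + 1/7*pi_C
  pi_B = 2/7*pi_A + 1/7*pi_B + 2/7*pi_C
  pi_C = 4/7*pi_A + 2/7*pi_B + 4/7*pi_C
with normalization: pi_A + pi_B + pi_C = 1.

Using the first 2 balance equations plus normalization, the linear system A*pi = b is:
  [-6/7, 4/7, 1/7] . pi = 0
  [2/7, -6/7, 2/7] . pi = 0
  [1, 1, 1] . pi = 1

Solving yields:
  pi_A = 1/4
  pi_B = 1/4
  pi_C = 1/2

Verification (pi * P):
  1/4*1/7 + 1/4*4/7 + 1/2*1/7 = 1/4 = pi_A  (ok)
  1/4*2/7 + 1/4*1/7 + 1/2*2/7 = 1/4 = pi_B  (ok)
  1/4*4/7 + 1/4*2/7 + 1/2*4/7 = 1/2 = pi_C  (ok)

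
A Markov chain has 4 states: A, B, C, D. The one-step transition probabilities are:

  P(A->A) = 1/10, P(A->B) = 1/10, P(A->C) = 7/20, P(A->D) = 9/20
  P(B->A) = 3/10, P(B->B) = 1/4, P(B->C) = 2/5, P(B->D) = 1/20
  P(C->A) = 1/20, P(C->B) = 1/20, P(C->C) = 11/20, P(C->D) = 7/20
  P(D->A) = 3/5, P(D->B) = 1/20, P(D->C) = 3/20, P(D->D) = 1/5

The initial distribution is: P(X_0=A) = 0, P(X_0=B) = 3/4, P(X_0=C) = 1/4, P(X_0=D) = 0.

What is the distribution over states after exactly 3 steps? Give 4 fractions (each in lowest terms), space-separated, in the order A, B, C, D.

Answer: 987/4000 2541/32000 12179/32000 1173/4000

Derivation:
Propagating the distribution step by step (d_{t+1} = d_t * P):
d_0 = (A=0, B=3/4, C=1/4, D=0)
  d_1[A] = 0*1/10 + 3/4*3/10 + 1/4*1/20 + 0*3/5 = 19/80
  d_1[B] = 0*1/10 + 3/4*1/4 + 1/4*1/20 + 0*1/20 = 1/5
  d_1[C] = 0*7/20 + 3/4*2/5 + 1/4*11/20 + 0*3/20 = 7/16
  d_1[D] = 0*9/20 + 3/4*1/20 + 1/4*7/20 + 0*1/5 = 1/8
d_1 = (A=19/80, B=1/5, C=7/16, D=1/8)
  d_2[A] = 19/80*1/10 + 1/5*3/10 + 7/16*1/20 + 1/8*3/5 = 289/1600
  d_2[B] = 19/80*1/10 + 1/5*1/4 + 7/16*1/20 + 1/8*1/20 = 163/1600
  d_2[C] = 19/80*7/20 + 1/5*2/5 + 7/16*11/20 + 1/8*3/20 = 169/400
  d_2[D] = 19/80*9/20 + 1/5*1/20 + 7/16*7/20 + 1/8*1/5 = 59/200
d_2 = (A=289/1600, B=163/1600, C=169/400, D=59/200)
  d_3[A] = 289/1600*1/10 + 163/1600*3/10 + 169/400*1/20 + 59/200*3/5 = 987/4000
  d_3[B] = 289/1600*1/10 + 163/1600*1/4 + 169/400*1/20 + 59/200*1/20 = 2541/32000
  d_3[C] = 289/1600*7/20 + 163/1600*2/5 + 169/400*11/20 + 59/200*3/20 = 12179/32000
  d_3[D] = 289/1600*9/20 + 163/1600*1/20 + 169/400*7/20 + 59/200*1/5 = 1173/4000
d_3 = (A=987/4000, B=2541/32000, C=12179/32000, D=1173/4000)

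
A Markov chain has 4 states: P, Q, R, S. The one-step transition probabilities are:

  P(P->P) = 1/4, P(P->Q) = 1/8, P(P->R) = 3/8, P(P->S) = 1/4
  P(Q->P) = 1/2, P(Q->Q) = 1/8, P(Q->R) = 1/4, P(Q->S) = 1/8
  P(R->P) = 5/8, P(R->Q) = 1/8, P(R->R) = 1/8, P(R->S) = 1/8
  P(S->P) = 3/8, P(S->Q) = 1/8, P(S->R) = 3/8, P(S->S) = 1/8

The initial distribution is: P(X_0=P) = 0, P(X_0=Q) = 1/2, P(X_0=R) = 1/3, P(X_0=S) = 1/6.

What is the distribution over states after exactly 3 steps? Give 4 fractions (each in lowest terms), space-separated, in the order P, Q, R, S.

Answer: 1285/3072 1/8 109/384 177/1024

Derivation:
Propagating the distribution step by step (d_{t+1} = d_t * P):
d_0 = (P=0, Q=1/2, R=1/3, S=1/6)
  d_1[P] = 0*1/4 + 1/2*1/2 + 1/3*5/8 + 1/6*3/8 = 25/48
  d_1[Q] = 0*1/8 + 1/2*1/8 + 1/3*1/8 + 1/6*1/8 = 1/8
  d_1[R] = 0*3/8 + 1/2*1/4 + 1/3*1/8 + 1/6*3/8 = 11/48
  d_1[S] = 0*1/4 + 1/2*1/8 + 1/3*1/8 + 1/6*1/8 = 1/8
d_1 = (P=25/48, Q=1/8, R=11/48, S=1/8)
  d_2[P] = 25/48*1/4 + 1/8*1/2 + 11/48*5/8 + 1/8*3/8 = 49/128
  d_2[Q] = 25/48*1/8 + 1/8*1/8 + 11/48*1/8 + 1/8*1/8 = 1/8
  d_2[R] = 25/48*3/8 + 1/8*1/4 + 11/48*1/8 + 1/8*3/8 = 29/96
  d_2[S] = 25/48*1/4 + 1/8*1/8 + 11/48*1/8 + 1/8*1/8 = 73/384
d_2 = (P=49/128, Q=1/8, R=29/96, S=73/384)
  d_3[P] = 49/128*1/4 + 1/8*1/2 + 29/96*5/8 + 73/384*3/8 = 1285/3072
  d_3[Q] = 49/128*1/8 + 1/8*1/8 + 29/96*1/8 + 73/384*1/8 = 1/8
  d_3[R] = 49/128*3/8 + 1/8*1/4 + 29/96*1/8 + 73/384*3/8 = 109/384
  d_3[S] = 49/128*1/4 + 1/8*1/8 + 29/96*1/8 + 73/384*1/8 = 177/1024
d_3 = (P=1285/3072, Q=1/8, R=109/384, S=177/1024)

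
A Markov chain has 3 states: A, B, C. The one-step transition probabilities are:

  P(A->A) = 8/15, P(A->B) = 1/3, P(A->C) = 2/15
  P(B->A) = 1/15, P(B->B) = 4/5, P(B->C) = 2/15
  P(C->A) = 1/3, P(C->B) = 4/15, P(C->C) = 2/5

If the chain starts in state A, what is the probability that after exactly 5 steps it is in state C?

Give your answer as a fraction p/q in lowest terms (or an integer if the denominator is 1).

Answer: 137882/759375

Derivation:
Computing P^5 by repeated multiplication:
P^1 =
  A: [8/15, 1/3, 2/15]
  B: [1/15, 4/5, 2/15]
  C: [1/3, 4/15, 2/5]
P^2 =
  A: [79/225, 12/25, 38/225]
  B: [2/15, 157/225, 38/225]
  C: [74/225, 97/225, 6/25]
P^3 =
  A: [62/225, 1843/3375, 602/3375]
  B: [587/3375, 2186/3375, 602/3375]
  C: [959/3375, 14/27, 74/375]
P^4 =
  A: [12293/50625, 29174/50625, 9158/50625]
  B: [9892/50625, 421/675, 9158/50625]
  C: [12752/50625, 28459/50625, 1046/5625]
P^5 =
  A: [173308/759375, 29879/50625, 137882/759375]
  B: [17389/84375, 464992/759375, 137882/759375]
  C: [35509/151875, 442924/759375, 15434/84375]

(P^5)[A -> C] = 137882/759375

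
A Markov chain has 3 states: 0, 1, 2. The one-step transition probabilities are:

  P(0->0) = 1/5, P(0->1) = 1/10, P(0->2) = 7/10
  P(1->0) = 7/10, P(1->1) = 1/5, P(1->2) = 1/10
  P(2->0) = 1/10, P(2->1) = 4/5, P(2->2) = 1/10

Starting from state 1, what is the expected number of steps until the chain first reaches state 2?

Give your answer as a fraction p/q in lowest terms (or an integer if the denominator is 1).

Let h_i = expected steps to first reach 2 from state i.
Boundary: h_2 = 0.
First-step equations for the other states:
  h_0 = 1 + 1/5*h_0 + 1/10*h_1 + 7/10*h_2
  h_1 = 1 + 7/10*h_0 + 1/5*h_1 + 1/10*h_2

Substituting h_2 = 0 and rearranging gives the linear system (I - Q) h = 1:
  [4/5, -1/10] . (h_0, h_1) = 1
  [-7/10, 4/5] . (h_0, h_1) = 1

Solving yields:
  h_0 = 30/19
  h_1 = 50/19

Starting state is 1, so the expected hitting time is h_1 = 50/19.

Answer: 50/19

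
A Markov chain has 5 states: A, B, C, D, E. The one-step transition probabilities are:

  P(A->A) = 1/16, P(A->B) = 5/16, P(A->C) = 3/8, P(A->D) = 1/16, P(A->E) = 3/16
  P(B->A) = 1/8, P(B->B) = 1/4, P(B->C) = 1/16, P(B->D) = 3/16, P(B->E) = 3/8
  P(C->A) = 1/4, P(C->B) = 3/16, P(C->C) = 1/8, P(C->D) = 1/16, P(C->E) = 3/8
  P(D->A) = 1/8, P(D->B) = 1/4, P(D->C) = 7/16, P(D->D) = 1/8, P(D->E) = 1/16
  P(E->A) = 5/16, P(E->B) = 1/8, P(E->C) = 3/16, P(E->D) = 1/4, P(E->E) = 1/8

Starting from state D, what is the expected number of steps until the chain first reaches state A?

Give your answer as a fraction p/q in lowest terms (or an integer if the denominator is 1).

Answer: 86400/16781

Derivation:
Let h_i = expected steps to first reach A from state i.
Boundary: h_A = 0.
First-step equations for the other states:
  h_B = 1 + 1/8*h_A + 1/4*h_B + 1/16*h_C + 3/16*h_D + 3/8*h_E
  h_C = 1 + 1/4*h_A + 3/16*h_B + 1/8*h_C + 1/16*h_D + 3/8*h_E
  h_D = 1 + 1/8*h_A + 1/4*h_B + 7/16*h_C + 1/8*h_D + 1/16*h_E
  h_E = 1 + 5/16*h_A + 1/8*h_B + 3/16*h_C + 1/4*h_D + 1/8*h_E

Substituting h_A = 0 and rearranging gives the linear system (I - Q) h = 1:
  [3/4, -1/16, -3/16, -3/8] . (h_B, h_C, h_D, h_E) = 1
  [-3/16, 7/8, -1/16, -3/8] . (h_B, h_C, h_D, h_E) = 1
  [-1/4, -7/16, 7/8, -1/16] . (h_B, h_C, h_D, h_E) = 1
  [-1/8, -3/16, -1/4, 7/8] . (h_B, h_C, h_D, h_E) = 1

Solving yields:
  h_B = 86320/16781
  h_C = 74800/16781
  h_D = 86400/16781
  h_E = 72224/16781

Starting state is D, so the expected hitting time is h_D = 86400/16781.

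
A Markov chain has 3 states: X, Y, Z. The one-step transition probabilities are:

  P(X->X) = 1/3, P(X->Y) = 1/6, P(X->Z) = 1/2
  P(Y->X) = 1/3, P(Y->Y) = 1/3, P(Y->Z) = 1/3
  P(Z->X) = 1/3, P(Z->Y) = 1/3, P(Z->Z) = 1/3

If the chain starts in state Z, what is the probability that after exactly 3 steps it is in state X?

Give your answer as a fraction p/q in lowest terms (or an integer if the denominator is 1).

Computing P^3 by repeated multiplication:
P^1 =
  X: [1/3, 1/6, 1/2]
  Y: [1/3, 1/3, 1/3]
  Z: [1/3, 1/3, 1/3]
P^2 =
  X: [1/3, 5/18, 7/18]
  Y: [1/3, 5/18, 7/18]
  Z: [1/3, 5/18, 7/18]
P^3 =
  X: [1/3, 5/18, 7/18]
  Y: [1/3, 5/18, 7/18]
  Z: [1/3, 5/18, 7/18]

(P^3)[Z -> X] = 1/3

Answer: 1/3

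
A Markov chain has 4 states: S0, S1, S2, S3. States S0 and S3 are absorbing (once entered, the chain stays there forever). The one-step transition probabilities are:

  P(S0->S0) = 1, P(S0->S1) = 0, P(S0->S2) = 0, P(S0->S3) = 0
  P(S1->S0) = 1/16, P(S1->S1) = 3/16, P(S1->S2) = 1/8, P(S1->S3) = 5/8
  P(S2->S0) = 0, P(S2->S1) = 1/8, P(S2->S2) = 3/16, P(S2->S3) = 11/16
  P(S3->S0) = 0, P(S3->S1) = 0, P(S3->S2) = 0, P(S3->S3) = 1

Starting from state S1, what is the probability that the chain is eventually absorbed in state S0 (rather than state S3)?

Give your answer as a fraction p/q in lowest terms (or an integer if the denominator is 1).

Answer: 13/165

Derivation:
Let a_i = P(absorbed in S0 | start in state i).
Boundary conditions: a_S0 = 1, a_S3 = 0.
For each transient state i, a_i = sum_j P(i->j) * a_j:
  a_S1 = 1/16*a_S0 + 3/16*a_S1 + 1/8*a_S2 + 5/8*a_S3
  a_S2 = 0*a_S0 + 1/8*a_S1 + 3/16*a_S2 + 11/16*a_S3

Substituting a_S0 = 1 and a_S3 = 0, rearrange to (I - Q) a = r where r[i] = P(i -> S0):
  [13/16, -1/8] . (a_S1, a_S2) = 1/16
  [-1/8, 13/16] . (a_S1, a_S2) = 0

Solving yields:
  a_S1 = 13/165
  a_S2 = 2/165

Starting state is S1, so the absorption probability is a_S1 = 13/165.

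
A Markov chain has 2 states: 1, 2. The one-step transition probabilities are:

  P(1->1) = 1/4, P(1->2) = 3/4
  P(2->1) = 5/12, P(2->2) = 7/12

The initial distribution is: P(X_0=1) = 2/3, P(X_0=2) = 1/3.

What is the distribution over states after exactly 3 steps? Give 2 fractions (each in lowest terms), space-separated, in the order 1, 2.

Answer: 461/1296 835/1296

Derivation:
Propagating the distribution step by step (d_{t+1} = d_t * P):
d_0 = (1=2/3, 2=1/3)
  d_1[1] = 2/3*1/4 + 1/3*5/12 = 11/36
  d_1[2] = 2/3*3/4 + 1/3*7/12 = 25/36
d_1 = (1=11/36, 2=25/36)
  d_2[1] = 11/36*1/4 + 25/36*5/12 = 79/216
  d_2[2] = 11/36*3/4 + 25/36*7/12 = 137/216
d_2 = (1=79/216, 2=137/216)
  d_3[1] = 79/216*1/4 + 137/216*5/12 = 461/1296
  d_3[2] = 79/216*3/4 + 137/216*7/12 = 835/1296
d_3 = (1=461/1296, 2=835/1296)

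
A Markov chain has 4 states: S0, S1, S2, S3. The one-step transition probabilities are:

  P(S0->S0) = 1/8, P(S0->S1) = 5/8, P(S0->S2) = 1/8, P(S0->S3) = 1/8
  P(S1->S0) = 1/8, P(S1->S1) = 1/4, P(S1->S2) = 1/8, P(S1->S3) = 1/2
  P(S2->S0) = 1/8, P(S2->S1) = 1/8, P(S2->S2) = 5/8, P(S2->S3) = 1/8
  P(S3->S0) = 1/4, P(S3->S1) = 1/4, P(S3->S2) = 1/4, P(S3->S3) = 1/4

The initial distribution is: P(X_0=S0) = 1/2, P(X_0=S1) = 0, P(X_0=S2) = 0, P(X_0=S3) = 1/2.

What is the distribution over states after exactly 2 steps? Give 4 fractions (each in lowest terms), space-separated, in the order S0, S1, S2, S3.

Propagating the distribution step by step (d_{t+1} = d_t * P):
d_0 = (S0=1/2, S1=0, S2=0, S3=1/2)
  d_1[S0] = 1/2*1/8 + 0*1/8 + 0*1/8 + 1/2*1/4 = 3/16
  d_1[S1] = 1/2*5/8 + 0*1/4 + 0*1/8 + 1/2*1/4 = 7/16
  d_1[S2] = 1/2*1/8 + 0*1/8 + 0*5/8 + 1/2*1/4 = 3/16
  d_1[S3] = 1/2*1/8 + 0*1/2 + 0*1/8 + 1/2*1/4 = 3/16
d_1 = (S0=3/16, S1=7/16, S2=3/16, S3=3/16)
  d_2[S0] = 3/16*1/8 + 7/16*1/8 + 3/16*1/8 + 3/16*1/4 = 19/128
  d_2[S1] = 3/16*5/8 + 7/16*1/4 + 3/16*1/8 + 3/16*1/4 = 19/64
  d_2[S2] = 3/16*1/8 + 7/16*1/8 + 3/16*5/8 + 3/16*1/4 = 31/128
  d_2[S3] = 3/16*1/8 + 7/16*1/2 + 3/16*1/8 + 3/16*1/4 = 5/16
d_2 = (S0=19/128, S1=19/64, S2=31/128, S3=5/16)

Answer: 19/128 19/64 31/128 5/16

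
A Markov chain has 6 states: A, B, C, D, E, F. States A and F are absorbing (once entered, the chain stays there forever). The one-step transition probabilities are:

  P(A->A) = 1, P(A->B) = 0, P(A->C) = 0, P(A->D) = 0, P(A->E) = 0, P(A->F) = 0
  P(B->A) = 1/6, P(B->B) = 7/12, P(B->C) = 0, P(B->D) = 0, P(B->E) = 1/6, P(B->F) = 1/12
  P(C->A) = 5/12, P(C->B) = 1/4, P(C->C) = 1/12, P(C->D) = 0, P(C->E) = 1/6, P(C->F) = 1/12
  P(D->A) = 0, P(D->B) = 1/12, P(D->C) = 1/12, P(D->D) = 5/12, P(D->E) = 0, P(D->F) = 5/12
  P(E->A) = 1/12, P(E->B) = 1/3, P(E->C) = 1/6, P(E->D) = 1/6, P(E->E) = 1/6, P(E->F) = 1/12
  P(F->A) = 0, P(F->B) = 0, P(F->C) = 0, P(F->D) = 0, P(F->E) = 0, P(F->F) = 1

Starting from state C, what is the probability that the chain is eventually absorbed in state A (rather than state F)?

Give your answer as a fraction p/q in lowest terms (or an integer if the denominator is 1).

Let a_i = P(absorbed in A | start in state i).
Boundary conditions: a_A = 1, a_F = 0.
For each transient state i, a_i = sum_j P(i->j) * a_j:
  a_B = 1/6*a_A + 7/12*a_B + 0*a_C + 0*a_D + 1/6*a_E + 1/12*a_F
  a_C = 5/12*a_A + 1/4*a_B + 1/12*a_C + 0*a_D + 1/6*a_E + 1/12*a_F
  a_D = 0*a_A + 1/12*a_B + 1/12*a_C + 5/12*a_D + 0*a_E + 5/12*a_F
  a_E = 1/12*a_A + 1/3*a_B + 1/6*a_C + 1/6*a_D + 1/6*a_E + 1/12*a_F

Substituting a_A = 1 and a_F = 0, rearrange to (I - Q) a = r where r[i] = P(i -> A):
  [5/12, 0, 0, -1/6] . (a_B, a_C, a_D, a_E) = 1/6
  [-1/4, 11/12, 0, -1/6] . (a_B, a_C, a_D, a_E) = 5/12
  [-1/12, -1/12, 7/12, 0] . (a_B, a_C, a_D, a_E) = 0
  [-1/3, -1/6, -1/6, 5/6] . (a_B, a_C, a_D, a_E) = 1/12

Solving yields:
  a_B = 895/1467
  a_C = 1051/1467
  a_D = 278/1467
  a_E = 1541/2934

Starting state is C, so the absorption probability is a_C = 1051/1467.

Answer: 1051/1467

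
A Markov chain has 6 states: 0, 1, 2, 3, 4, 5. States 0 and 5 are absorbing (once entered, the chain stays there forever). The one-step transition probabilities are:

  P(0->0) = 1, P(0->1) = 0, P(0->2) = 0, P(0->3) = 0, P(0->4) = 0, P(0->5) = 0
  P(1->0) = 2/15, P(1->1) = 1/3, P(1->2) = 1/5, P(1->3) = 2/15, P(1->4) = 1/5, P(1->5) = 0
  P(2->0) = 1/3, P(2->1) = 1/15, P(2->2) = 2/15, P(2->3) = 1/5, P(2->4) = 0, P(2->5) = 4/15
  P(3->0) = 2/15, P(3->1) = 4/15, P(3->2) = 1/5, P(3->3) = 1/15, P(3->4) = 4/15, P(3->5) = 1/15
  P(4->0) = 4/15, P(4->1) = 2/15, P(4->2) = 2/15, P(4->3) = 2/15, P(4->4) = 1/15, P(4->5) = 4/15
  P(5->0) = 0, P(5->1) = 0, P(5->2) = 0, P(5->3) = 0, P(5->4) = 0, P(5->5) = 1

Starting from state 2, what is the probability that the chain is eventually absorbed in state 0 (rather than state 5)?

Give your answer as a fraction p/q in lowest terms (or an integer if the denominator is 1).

Answer: 2669/4628

Derivation:
Let a_i = P(absorbed in 0 | start in state i).
Boundary conditions: a_0 = 1, a_5 = 0.
For each transient state i, a_i = sum_j P(i->j) * a_j:
  a_1 = 2/15*a_0 + 1/3*a_1 + 1/5*a_2 + 2/15*a_3 + 1/5*a_4 + 0*a_5
  a_2 = 1/3*a_0 + 1/15*a_1 + 2/15*a_2 + 1/5*a_3 + 0*a_4 + 4/15*a_5
  a_3 = 2/15*a_0 + 4/15*a_1 + 1/5*a_2 + 1/15*a_3 + 4/15*a_4 + 1/15*a_5
  a_4 = 4/15*a_0 + 2/15*a_1 + 2/15*a_2 + 2/15*a_3 + 1/15*a_4 + 4/15*a_5

Substituting a_0 = 1 and a_5 = 0, rearrange to (I - Q) a = r where r[i] = P(i -> 0):
  [2/3, -1/5, -2/15, -1/5] . (a_1, a_2, a_3, a_4) = 2/15
  [-1/15, 13/15, -1/5, 0] . (a_1, a_2, a_3, a_4) = 1/3
  [-4/15, -1/5, 14/15, -4/15] . (a_1, a_2, a_3, a_4) = 2/15
  [-2/15, -2/15, -2/15, 14/15] . (a_1, a_2, a_3, a_4) = 4/15

Solving yields:
  a_1 = 6113/9256
  a_2 = 2669/4628
  a_3 = 5667/9256
  a_4 = 2545/4628

Starting state is 2, so the absorption probability is a_2 = 2669/4628.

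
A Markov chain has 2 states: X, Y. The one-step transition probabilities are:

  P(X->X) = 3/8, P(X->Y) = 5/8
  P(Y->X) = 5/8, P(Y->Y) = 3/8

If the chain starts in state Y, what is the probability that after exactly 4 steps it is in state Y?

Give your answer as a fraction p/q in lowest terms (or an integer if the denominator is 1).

Answer: 257/512

Derivation:
Computing P^4 by repeated multiplication:
P^1 =
  X: [3/8, 5/8]
  Y: [5/8, 3/8]
P^2 =
  X: [17/32, 15/32]
  Y: [15/32, 17/32]
P^3 =
  X: [63/128, 65/128]
  Y: [65/128, 63/128]
P^4 =
  X: [257/512, 255/512]
  Y: [255/512, 257/512]

(P^4)[Y -> Y] = 257/512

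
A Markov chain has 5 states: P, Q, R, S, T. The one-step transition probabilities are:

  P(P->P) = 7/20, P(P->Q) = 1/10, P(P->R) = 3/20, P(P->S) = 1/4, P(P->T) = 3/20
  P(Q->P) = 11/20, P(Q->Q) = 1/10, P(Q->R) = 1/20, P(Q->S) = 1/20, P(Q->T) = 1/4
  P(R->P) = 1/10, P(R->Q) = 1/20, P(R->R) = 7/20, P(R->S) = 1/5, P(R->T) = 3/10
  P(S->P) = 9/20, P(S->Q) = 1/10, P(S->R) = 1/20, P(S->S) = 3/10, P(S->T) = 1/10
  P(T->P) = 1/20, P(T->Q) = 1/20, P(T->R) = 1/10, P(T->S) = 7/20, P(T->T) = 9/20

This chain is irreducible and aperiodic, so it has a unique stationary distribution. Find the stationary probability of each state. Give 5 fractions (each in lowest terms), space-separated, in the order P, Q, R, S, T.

The stationary distribution satisfies pi = pi * P, i.e.:
  pi_P = 7/20*pi_P + 11/20*pi_Q + 1/10*pi_R + 9/20*pi_S + 1/20*pi_T
  pi_Q = 1/10*pi_P + 1/10*pi_Q + 1/20*pi_R + 1/10*pi_S + 1/20*pi_T
  pi_R = 3/20*pi_P + 1/20*pi_Q + 7/20*pi_R + 1/20*pi_S + 1/10*pi_T
  pi_S = 1/4*pi_P + 1/20*pi_Q + 1/5*pi_R + 3/10*pi_S + 7/20*pi_T
  pi_T = 3/20*pi_P + 1/4*pi_Q + 3/10*pi_R + 1/10*pi_S + 9/20*pi_T
with normalization: pi_P + pi_Q + pi_R + pi_S + pi_T = 1.

Using the first 4 balance equations plus normalization, the linear system A*pi = b is:
  [-13/20, 11/20, 1/10, 9/20, 1/20] . pi = 0
  [1/10, -9/10, 1/20, 1/10, 1/20] . pi = 0
  [3/20, 1/20, -13/20, 1/20, 1/10] . pi = 0
  [1/4, 1/20, 1/5, -7/10, 7/20] . pi = 0
  [1, 1, 1, 1, 1] . pi = 1

Solving yields:
  pi_P = 12566/43351
  pi_Q = 3545/43351
  pi_R = 5619/43351
  pi_S = 1634/6193
  pi_T = 10183/43351

Verification (pi * P):
  12566/43351*7/20 + 3545/43351*11/20 + 5619/43351*1/10 + 1634/6193*9/20 + 10183/43351*1/20 = 12566/43351 = pi_P  (ok)
  12566/43351*1/10 + 3545/43351*1/10 + 5619/43351*1/20 + 1634/6193*1/10 + 10183/43351*1/20 = 3545/43351 = pi_Q  (ok)
  12566/43351*3/20 + 3545/43351*1/20 + 5619/43351*7/20 + 1634/6193*1/20 + 10183/43351*1/10 = 5619/43351 = pi_R  (ok)
  12566/43351*1/4 + 3545/43351*1/20 + 5619/43351*1/5 + 1634/6193*3/10 + 10183/43351*7/20 = 1634/6193 = pi_S  (ok)
  12566/43351*3/20 + 3545/43351*1/4 + 5619/43351*3/10 + 1634/6193*1/10 + 10183/43351*9/20 = 10183/43351 = pi_T  (ok)

Answer: 12566/43351 3545/43351 5619/43351 1634/6193 10183/43351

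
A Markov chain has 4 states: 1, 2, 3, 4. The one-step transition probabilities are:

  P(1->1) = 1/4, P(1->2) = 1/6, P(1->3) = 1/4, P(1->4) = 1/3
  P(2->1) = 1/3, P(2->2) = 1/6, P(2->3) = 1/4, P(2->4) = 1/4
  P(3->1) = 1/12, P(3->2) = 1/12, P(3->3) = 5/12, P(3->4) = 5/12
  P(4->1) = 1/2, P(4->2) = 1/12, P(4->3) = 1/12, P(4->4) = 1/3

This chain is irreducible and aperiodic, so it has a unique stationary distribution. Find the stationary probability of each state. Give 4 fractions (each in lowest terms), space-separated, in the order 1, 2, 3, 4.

Answer: 447/1456 173/1456 337/1456 499/1456

Derivation:
The stationary distribution satisfies pi = pi * P, i.e.:
  pi_1 = 1/4*pi_1 + 1/3*pi_2 + 1/12*pi_3 + 1/2*pi_4
  pi_2 = 1/6*pi_1 + 1/6*pi_2 + 1/12*pi_3 + 1/12*pi_4
  pi_3 = 1/4*pi_1 + 1/4*pi_2 + 5/12*pi_3 + 1/12*pi_4
  pi_4 = 1/3*pi_1 + 1/4*pi_2 + 5/12*pi_3 + 1/3*pi_4
with normalization: pi_1 + pi_2 + pi_3 + pi_4 = 1.

Using the first 3 balance equations plus normalization, the linear system A*pi = b is:
  [-3/4, 1/3, 1/12, 1/2] . pi = 0
  [1/6, -5/6, 1/12, 1/12] . pi = 0
  [1/4, 1/4, -7/12, 1/12] . pi = 0
  [1, 1, 1, 1] . pi = 1

Solving yields:
  pi_1 = 447/1456
  pi_2 = 173/1456
  pi_3 = 337/1456
  pi_4 = 499/1456

Verification (pi * P):
  447/1456*1/4 + 173/1456*1/3 + 337/1456*1/12 + 499/1456*1/2 = 447/1456 = pi_1  (ok)
  447/1456*1/6 + 173/1456*1/6 + 337/1456*1/12 + 499/1456*1/12 = 173/1456 = pi_2  (ok)
  447/1456*1/4 + 173/1456*1/4 + 337/1456*5/12 + 499/1456*1/12 = 337/1456 = pi_3  (ok)
  447/1456*1/3 + 173/1456*1/4 + 337/1456*5/12 + 499/1456*1/3 = 499/1456 = pi_4  (ok)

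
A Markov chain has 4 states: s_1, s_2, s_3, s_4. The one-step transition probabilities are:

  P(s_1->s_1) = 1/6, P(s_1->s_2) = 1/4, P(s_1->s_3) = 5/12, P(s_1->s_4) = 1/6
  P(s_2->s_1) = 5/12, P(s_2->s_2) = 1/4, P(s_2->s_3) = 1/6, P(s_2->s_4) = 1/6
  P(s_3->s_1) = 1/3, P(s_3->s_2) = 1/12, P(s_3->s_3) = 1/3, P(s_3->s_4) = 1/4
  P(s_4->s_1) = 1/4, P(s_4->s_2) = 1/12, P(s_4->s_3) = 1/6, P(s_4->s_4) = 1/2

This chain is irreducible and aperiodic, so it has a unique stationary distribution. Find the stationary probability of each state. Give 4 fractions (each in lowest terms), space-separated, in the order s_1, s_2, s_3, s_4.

Answer: 34/123 191/1230 58/205 117/410

Derivation:
The stationary distribution satisfies pi = pi * P, i.e.:
  pi_s_1 = 1/6*pi_s_1 + 5/12*pi_s_2 + 1/3*pi_s_3 + 1/4*pi_s_4
  pi_s_2 = 1/4*pi_s_1 + 1/4*pi_s_2 + 1/12*pi_s_3 + 1/12*pi_s_4
  pi_s_3 = 5/12*pi_s_1 + 1/6*pi_s_2 + 1/3*pi_s_3 + 1/6*pi_s_4
  pi_s_4 = 1/6*pi_s_1 + 1/6*pi_s_2 + 1/4*pi_s_3 + 1/2*pi_s_4
with normalization: pi_s_1 + pi_s_2 + pi_s_3 + pi_s_4 = 1.

Using the first 3 balance equations plus normalization, the linear system A*pi = b is:
  [-5/6, 5/12, 1/3, 1/4] . pi = 0
  [1/4, -3/4, 1/12, 1/12] . pi = 0
  [5/12, 1/6, -2/3, 1/6] . pi = 0
  [1, 1, 1, 1] . pi = 1

Solving yields:
  pi_s_1 = 34/123
  pi_s_2 = 191/1230
  pi_s_3 = 58/205
  pi_s_4 = 117/410

Verification (pi * P):
  34/123*1/6 + 191/1230*5/12 + 58/205*1/3 + 117/410*1/4 = 34/123 = pi_s_1  (ok)
  34/123*1/4 + 191/1230*1/4 + 58/205*1/12 + 117/410*1/12 = 191/1230 = pi_s_2  (ok)
  34/123*5/12 + 191/1230*1/6 + 58/205*1/3 + 117/410*1/6 = 58/205 = pi_s_3  (ok)
  34/123*1/6 + 191/1230*1/6 + 58/205*1/4 + 117/410*1/2 = 117/410 = pi_s_4  (ok)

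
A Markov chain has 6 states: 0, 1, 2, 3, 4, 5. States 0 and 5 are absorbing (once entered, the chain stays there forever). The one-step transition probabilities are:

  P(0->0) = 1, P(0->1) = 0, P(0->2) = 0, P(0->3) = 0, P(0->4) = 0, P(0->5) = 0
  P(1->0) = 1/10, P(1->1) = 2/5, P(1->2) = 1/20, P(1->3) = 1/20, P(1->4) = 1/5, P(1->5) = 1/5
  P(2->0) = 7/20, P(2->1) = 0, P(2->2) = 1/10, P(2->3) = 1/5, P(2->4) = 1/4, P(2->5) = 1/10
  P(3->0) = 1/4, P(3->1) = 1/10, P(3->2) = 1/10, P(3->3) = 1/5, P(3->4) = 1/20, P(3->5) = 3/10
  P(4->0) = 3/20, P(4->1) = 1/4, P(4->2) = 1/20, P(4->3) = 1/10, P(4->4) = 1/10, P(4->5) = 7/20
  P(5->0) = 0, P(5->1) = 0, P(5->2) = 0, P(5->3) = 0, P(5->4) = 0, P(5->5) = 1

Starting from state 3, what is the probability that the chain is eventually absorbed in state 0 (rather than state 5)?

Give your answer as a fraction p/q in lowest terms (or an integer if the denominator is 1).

Let a_i = P(absorbed in 0 | start in state i).
Boundary conditions: a_0 = 1, a_5 = 0.
For each transient state i, a_i = sum_j P(i->j) * a_j:
  a_1 = 1/10*a_0 + 2/5*a_1 + 1/20*a_2 + 1/20*a_3 + 1/5*a_4 + 1/5*a_5
  a_2 = 7/20*a_0 + 0*a_1 + 1/10*a_2 + 1/5*a_3 + 1/4*a_4 + 1/10*a_5
  a_3 = 1/4*a_0 + 1/10*a_1 + 1/10*a_2 + 1/5*a_3 + 1/20*a_4 + 3/10*a_5
  a_4 = 3/20*a_0 + 1/4*a_1 + 1/20*a_2 + 1/10*a_3 + 1/10*a_4 + 7/20*a_5

Substituting a_0 = 1 and a_5 = 0, rearrange to (I - Q) a = r where r[i] = P(i -> 0):
  [3/5, -1/20, -1/20, -1/5] . (a_1, a_2, a_3, a_4) = 1/10
  [0, 9/10, -1/5, -1/4] . (a_1, a_2, a_3, a_4) = 7/20
  [-1/10, -1/10, 4/5, -1/20] . (a_1, a_2, a_3, a_4) = 1/4
  [-1/4, -1/20, -1/10, 9/10] . (a_1, a_2, a_3, a_4) = 3/20

Solving yields:
  a_1 = 9561/25759
  a_2 = 15144/25759
  a_3 = 11706/25759
  a_4 = 9091/25759

Starting state is 3, so the absorption probability is a_3 = 11706/25759.

Answer: 11706/25759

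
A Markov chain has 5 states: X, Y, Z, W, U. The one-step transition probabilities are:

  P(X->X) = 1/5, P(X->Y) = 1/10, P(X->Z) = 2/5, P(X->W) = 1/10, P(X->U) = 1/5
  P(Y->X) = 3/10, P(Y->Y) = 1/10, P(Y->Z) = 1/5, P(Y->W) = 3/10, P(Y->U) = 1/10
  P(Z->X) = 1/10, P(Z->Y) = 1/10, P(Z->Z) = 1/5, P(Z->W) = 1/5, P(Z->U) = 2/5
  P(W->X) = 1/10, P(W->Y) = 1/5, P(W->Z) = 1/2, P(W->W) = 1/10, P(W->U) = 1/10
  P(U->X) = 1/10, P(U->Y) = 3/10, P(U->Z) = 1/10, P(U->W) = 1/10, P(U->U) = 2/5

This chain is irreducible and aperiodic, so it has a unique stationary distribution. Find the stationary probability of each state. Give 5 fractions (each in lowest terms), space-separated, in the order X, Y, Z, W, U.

The stationary distribution satisfies pi = pi * P, i.e.:
  pi_X = 1/5*pi_X + 3/10*pi_Y + 1/10*pi_Z + 1/10*pi_W + 1/10*pi_U
  pi_Y = 1/10*pi_X + 1/10*pi_Y + 1/10*pi_Z + 1/5*pi_W + 3/10*pi_U
  pi_Z = 2/5*pi_X + 1/5*pi_Y + 1/5*pi_Z + 1/2*pi_W + 1/10*pi_U
  pi_W = 1/10*pi_X + 3/10*pi_Y + 1/5*pi_Z + 1/10*pi_W + 1/10*pi_U
  pi_U = 1/5*pi_X + 1/10*pi_Y + 2/5*pi_Z + 1/10*pi_W + 2/5*pi_U
with normalization: pi_X + pi_Y + pi_Z + pi_W + pi_U = 1.

Using the first 4 balance equations plus normalization, the linear system A*pi = b is:
  [-4/5, 3/10, 1/10, 1/10, 1/10] . pi = 0
  [1/10, -9/10, 1/10, 1/5, 3/10] . pi = 0
  [2/5, 1/5, -4/5, 1/2, 1/10] . pi = 0
  [1/10, 3/10, 1/5, -9/10, 1/10] . pi = 0
  [1, 1, 1, 1, 1] . pi = 1

Solving yields:
  pi_X = 1527/10253
  pi_Y = 1745/10253
  pi_Z = 2567/10253
  pi_W = 1631/10253
  pi_U = 2783/10253

Verification (pi * P):
  1527/10253*1/5 + 1745/10253*3/10 + 2567/10253*1/10 + 1631/10253*1/10 + 2783/10253*1/10 = 1527/10253 = pi_X  (ok)
  1527/10253*1/10 + 1745/10253*1/10 + 2567/10253*1/10 + 1631/10253*1/5 + 2783/10253*3/10 = 1745/10253 = pi_Y  (ok)
  1527/10253*2/5 + 1745/10253*1/5 + 2567/10253*1/5 + 1631/10253*1/2 + 2783/10253*1/10 = 2567/10253 = pi_Z  (ok)
  1527/10253*1/10 + 1745/10253*3/10 + 2567/10253*1/5 + 1631/10253*1/10 + 2783/10253*1/10 = 1631/10253 = pi_W  (ok)
  1527/10253*1/5 + 1745/10253*1/10 + 2567/10253*2/5 + 1631/10253*1/10 + 2783/10253*2/5 = 2783/10253 = pi_U  (ok)

Answer: 1527/10253 1745/10253 2567/10253 1631/10253 2783/10253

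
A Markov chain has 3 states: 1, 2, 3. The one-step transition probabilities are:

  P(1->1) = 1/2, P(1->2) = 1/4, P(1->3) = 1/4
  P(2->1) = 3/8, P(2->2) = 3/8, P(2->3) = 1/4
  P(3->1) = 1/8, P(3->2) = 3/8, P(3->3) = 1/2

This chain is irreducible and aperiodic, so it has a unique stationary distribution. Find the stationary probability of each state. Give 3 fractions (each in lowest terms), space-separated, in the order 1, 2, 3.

The stationary distribution satisfies pi = pi * P, i.e.:
  pi_1 = 1/2*pi_1 + 3/8*pi_2 + 1/8*pi_3
  pi_2 = 1/4*pi_1 + 3/8*pi_2 + 3/8*pi_3
  pi_3 = 1/4*pi_1 + 1/4*pi_2 + 1/2*pi_3
with normalization: pi_1 + pi_2 + pi_3 = 1.

Using the first 2 balance equations plus normalization, the linear system A*pi = b is:
  [-1/2, 3/8, 1/8] . pi = 0
  [1/4, -5/8, 3/8] . pi = 0
  [1, 1, 1] . pi = 1

Solving yields:
  pi_1 = 1/3
  pi_2 = 1/3
  pi_3 = 1/3

Verification (pi * P):
  1/3*1/2 + 1/3*3/8 + 1/3*1/8 = 1/3 = pi_1  (ok)
  1/3*1/4 + 1/3*3/8 + 1/3*3/8 = 1/3 = pi_2  (ok)
  1/3*1/4 + 1/3*1/4 + 1/3*1/2 = 1/3 = pi_3  (ok)

Answer: 1/3 1/3 1/3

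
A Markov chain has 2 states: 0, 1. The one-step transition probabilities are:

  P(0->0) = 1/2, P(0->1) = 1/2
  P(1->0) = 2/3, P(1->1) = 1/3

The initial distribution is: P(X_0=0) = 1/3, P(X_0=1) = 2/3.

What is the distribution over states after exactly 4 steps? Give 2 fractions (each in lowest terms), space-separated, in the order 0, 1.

Answer: 2221/3888 1667/3888

Derivation:
Propagating the distribution step by step (d_{t+1} = d_t * P):
d_0 = (0=1/3, 1=2/3)
  d_1[0] = 1/3*1/2 + 2/3*2/3 = 11/18
  d_1[1] = 1/3*1/2 + 2/3*1/3 = 7/18
d_1 = (0=11/18, 1=7/18)
  d_2[0] = 11/18*1/2 + 7/18*2/3 = 61/108
  d_2[1] = 11/18*1/2 + 7/18*1/3 = 47/108
d_2 = (0=61/108, 1=47/108)
  d_3[0] = 61/108*1/2 + 47/108*2/3 = 371/648
  d_3[1] = 61/108*1/2 + 47/108*1/3 = 277/648
d_3 = (0=371/648, 1=277/648)
  d_4[0] = 371/648*1/2 + 277/648*2/3 = 2221/3888
  d_4[1] = 371/648*1/2 + 277/648*1/3 = 1667/3888
d_4 = (0=2221/3888, 1=1667/3888)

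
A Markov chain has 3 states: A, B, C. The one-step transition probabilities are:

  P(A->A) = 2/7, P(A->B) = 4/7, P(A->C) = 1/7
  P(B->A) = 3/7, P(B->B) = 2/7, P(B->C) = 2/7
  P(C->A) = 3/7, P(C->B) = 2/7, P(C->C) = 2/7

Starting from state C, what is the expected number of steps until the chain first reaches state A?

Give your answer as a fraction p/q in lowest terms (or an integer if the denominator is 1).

Let h_i = expected steps to first reach A from state i.
Boundary: h_A = 0.
First-step equations for the other states:
  h_B = 1 + 3/7*h_A + 2/7*h_B + 2/7*h_C
  h_C = 1 + 3/7*h_A + 2/7*h_B + 2/7*h_C

Substituting h_A = 0 and rearranging gives the linear system (I - Q) h = 1:
  [5/7, -2/7] . (h_B, h_C) = 1
  [-2/7, 5/7] . (h_B, h_C) = 1

Solving yields:
  h_B = 7/3
  h_C = 7/3

Starting state is C, so the expected hitting time is h_C = 7/3.

Answer: 7/3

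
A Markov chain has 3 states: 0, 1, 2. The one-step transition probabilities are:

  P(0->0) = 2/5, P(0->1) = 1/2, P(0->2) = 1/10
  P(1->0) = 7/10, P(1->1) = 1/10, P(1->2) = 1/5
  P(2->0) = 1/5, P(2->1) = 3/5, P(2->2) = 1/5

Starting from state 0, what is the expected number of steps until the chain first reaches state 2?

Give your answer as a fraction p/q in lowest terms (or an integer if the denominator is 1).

Answer: 140/19

Derivation:
Let h_i = expected steps to first reach 2 from state i.
Boundary: h_2 = 0.
First-step equations for the other states:
  h_0 = 1 + 2/5*h_0 + 1/2*h_1 + 1/10*h_2
  h_1 = 1 + 7/10*h_0 + 1/10*h_1 + 1/5*h_2

Substituting h_2 = 0 and rearranging gives the linear system (I - Q) h = 1:
  [3/5, -1/2] . (h_0, h_1) = 1
  [-7/10, 9/10] . (h_0, h_1) = 1

Solving yields:
  h_0 = 140/19
  h_1 = 130/19

Starting state is 0, so the expected hitting time is h_0 = 140/19.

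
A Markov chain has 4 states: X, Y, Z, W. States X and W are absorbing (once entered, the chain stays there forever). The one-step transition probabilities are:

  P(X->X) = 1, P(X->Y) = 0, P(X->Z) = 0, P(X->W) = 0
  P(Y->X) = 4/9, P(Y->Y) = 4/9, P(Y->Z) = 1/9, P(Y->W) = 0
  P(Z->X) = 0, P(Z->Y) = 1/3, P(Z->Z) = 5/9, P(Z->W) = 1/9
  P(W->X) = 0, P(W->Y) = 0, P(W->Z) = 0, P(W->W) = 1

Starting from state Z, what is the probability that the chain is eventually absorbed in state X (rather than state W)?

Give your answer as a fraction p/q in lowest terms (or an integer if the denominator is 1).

Answer: 12/17

Derivation:
Let a_i = P(absorbed in X | start in state i).
Boundary conditions: a_X = 1, a_W = 0.
For each transient state i, a_i = sum_j P(i->j) * a_j:
  a_Y = 4/9*a_X + 4/9*a_Y + 1/9*a_Z + 0*a_W
  a_Z = 0*a_X + 1/3*a_Y + 5/9*a_Z + 1/9*a_W

Substituting a_X = 1 and a_W = 0, rearrange to (I - Q) a = r where r[i] = P(i -> X):
  [5/9, -1/9] . (a_Y, a_Z) = 4/9
  [-1/3, 4/9] . (a_Y, a_Z) = 0

Solving yields:
  a_Y = 16/17
  a_Z = 12/17

Starting state is Z, so the absorption probability is a_Z = 12/17.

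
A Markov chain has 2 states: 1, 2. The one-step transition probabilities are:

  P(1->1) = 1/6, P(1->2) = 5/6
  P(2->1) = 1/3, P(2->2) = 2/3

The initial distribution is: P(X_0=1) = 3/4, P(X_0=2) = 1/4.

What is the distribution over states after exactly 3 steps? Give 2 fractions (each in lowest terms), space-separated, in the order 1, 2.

Propagating the distribution step by step (d_{t+1} = d_t * P):
d_0 = (1=3/4, 2=1/4)
  d_1[1] = 3/4*1/6 + 1/4*1/3 = 5/24
  d_1[2] = 3/4*5/6 + 1/4*2/3 = 19/24
d_1 = (1=5/24, 2=19/24)
  d_2[1] = 5/24*1/6 + 19/24*1/3 = 43/144
  d_2[2] = 5/24*5/6 + 19/24*2/3 = 101/144
d_2 = (1=43/144, 2=101/144)
  d_3[1] = 43/144*1/6 + 101/144*1/3 = 245/864
  d_3[2] = 43/144*5/6 + 101/144*2/3 = 619/864
d_3 = (1=245/864, 2=619/864)

Answer: 245/864 619/864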